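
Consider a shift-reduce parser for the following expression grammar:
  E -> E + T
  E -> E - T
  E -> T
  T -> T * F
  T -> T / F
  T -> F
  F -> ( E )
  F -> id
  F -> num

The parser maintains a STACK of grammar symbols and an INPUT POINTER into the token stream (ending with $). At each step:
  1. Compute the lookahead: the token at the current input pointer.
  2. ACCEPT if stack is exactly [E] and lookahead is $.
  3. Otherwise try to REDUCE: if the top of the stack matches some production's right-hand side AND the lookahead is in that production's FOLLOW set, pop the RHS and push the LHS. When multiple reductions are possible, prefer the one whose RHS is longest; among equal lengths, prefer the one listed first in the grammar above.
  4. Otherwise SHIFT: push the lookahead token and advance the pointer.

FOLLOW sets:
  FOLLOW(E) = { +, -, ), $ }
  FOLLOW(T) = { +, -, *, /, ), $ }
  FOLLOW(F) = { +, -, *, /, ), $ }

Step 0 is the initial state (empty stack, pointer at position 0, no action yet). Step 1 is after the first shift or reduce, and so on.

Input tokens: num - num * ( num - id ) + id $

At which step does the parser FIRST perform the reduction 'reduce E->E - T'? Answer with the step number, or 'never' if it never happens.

Step 1: shift num. Stack=[num] ptr=1 lookahead=- remaining=[- num * ( num - id ) + id $]
Step 2: reduce F->num. Stack=[F] ptr=1 lookahead=- remaining=[- num * ( num - id ) + id $]
Step 3: reduce T->F. Stack=[T] ptr=1 lookahead=- remaining=[- num * ( num - id ) + id $]
Step 4: reduce E->T. Stack=[E] ptr=1 lookahead=- remaining=[- num * ( num - id ) + id $]
Step 5: shift -. Stack=[E -] ptr=2 lookahead=num remaining=[num * ( num - id ) + id $]
Step 6: shift num. Stack=[E - num] ptr=3 lookahead=* remaining=[* ( num - id ) + id $]
Step 7: reduce F->num. Stack=[E - F] ptr=3 lookahead=* remaining=[* ( num - id ) + id $]
Step 8: reduce T->F. Stack=[E - T] ptr=3 lookahead=* remaining=[* ( num - id ) + id $]
Step 9: shift *. Stack=[E - T *] ptr=4 lookahead=( remaining=[( num - id ) + id $]
Step 10: shift (. Stack=[E - T * (] ptr=5 lookahead=num remaining=[num - id ) + id $]
Step 11: shift num. Stack=[E - T * ( num] ptr=6 lookahead=- remaining=[- id ) + id $]
Step 12: reduce F->num. Stack=[E - T * ( F] ptr=6 lookahead=- remaining=[- id ) + id $]
Step 13: reduce T->F. Stack=[E - T * ( T] ptr=6 lookahead=- remaining=[- id ) + id $]
Step 14: reduce E->T. Stack=[E - T * ( E] ptr=6 lookahead=- remaining=[- id ) + id $]
Step 15: shift -. Stack=[E - T * ( E -] ptr=7 lookahead=id remaining=[id ) + id $]
Step 16: shift id. Stack=[E - T * ( E - id] ptr=8 lookahead=) remaining=[) + id $]
Step 17: reduce F->id. Stack=[E - T * ( E - F] ptr=8 lookahead=) remaining=[) + id $]
Step 18: reduce T->F. Stack=[E - T * ( E - T] ptr=8 lookahead=) remaining=[) + id $]
Step 19: reduce E->E - T. Stack=[E - T * ( E] ptr=8 lookahead=) remaining=[) + id $]

Answer: 19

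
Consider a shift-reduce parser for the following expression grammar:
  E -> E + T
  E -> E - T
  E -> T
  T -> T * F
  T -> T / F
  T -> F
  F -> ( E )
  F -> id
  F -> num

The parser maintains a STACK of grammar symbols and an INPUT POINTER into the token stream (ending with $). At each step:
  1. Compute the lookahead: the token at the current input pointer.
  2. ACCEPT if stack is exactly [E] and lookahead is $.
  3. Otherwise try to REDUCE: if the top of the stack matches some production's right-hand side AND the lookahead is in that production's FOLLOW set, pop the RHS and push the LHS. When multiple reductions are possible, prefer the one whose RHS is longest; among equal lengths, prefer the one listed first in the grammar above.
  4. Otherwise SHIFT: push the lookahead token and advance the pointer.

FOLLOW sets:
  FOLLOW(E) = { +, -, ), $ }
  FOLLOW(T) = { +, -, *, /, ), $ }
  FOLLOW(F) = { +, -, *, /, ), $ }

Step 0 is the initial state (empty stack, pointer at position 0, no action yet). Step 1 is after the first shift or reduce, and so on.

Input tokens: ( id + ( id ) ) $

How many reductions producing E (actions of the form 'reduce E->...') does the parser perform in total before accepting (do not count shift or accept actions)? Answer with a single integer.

Answer: 4

Derivation:
Step 1: shift (. Stack=[(] ptr=1 lookahead=id remaining=[id + ( id ) ) $]
Step 2: shift id. Stack=[( id] ptr=2 lookahead=+ remaining=[+ ( id ) ) $]
Step 3: reduce F->id. Stack=[( F] ptr=2 lookahead=+ remaining=[+ ( id ) ) $]
Step 4: reduce T->F. Stack=[( T] ptr=2 lookahead=+ remaining=[+ ( id ) ) $]
Step 5: reduce E->T. Stack=[( E] ptr=2 lookahead=+ remaining=[+ ( id ) ) $]
Step 6: shift +. Stack=[( E +] ptr=3 lookahead=( remaining=[( id ) ) $]
Step 7: shift (. Stack=[( E + (] ptr=4 lookahead=id remaining=[id ) ) $]
Step 8: shift id. Stack=[( E + ( id] ptr=5 lookahead=) remaining=[) ) $]
Step 9: reduce F->id. Stack=[( E + ( F] ptr=5 lookahead=) remaining=[) ) $]
Step 10: reduce T->F. Stack=[( E + ( T] ptr=5 lookahead=) remaining=[) ) $]
Step 11: reduce E->T. Stack=[( E + ( E] ptr=5 lookahead=) remaining=[) ) $]
Step 12: shift ). Stack=[( E + ( E )] ptr=6 lookahead=) remaining=[) $]
Step 13: reduce F->( E ). Stack=[( E + F] ptr=6 lookahead=) remaining=[) $]
Step 14: reduce T->F. Stack=[( E + T] ptr=6 lookahead=) remaining=[) $]
Step 15: reduce E->E + T. Stack=[( E] ptr=6 lookahead=) remaining=[) $]
Step 16: shift ). Stack=[( E )] ptr=7 lookahead=$ remaining=[$]
Step 17: reduce F->( E ). Stack=[F] ptr=7 lookahead=$ remaining=[$]
Step 18: reduce T->F. Stack=[T] ptr=7 lookahead=$ remaining=[$]
Step 19: reduce E->T. Stack=[E] ptr=7 lookahead=$ remaining=[$]
Step 20: accept. Stack=[E] ptr=7 lookahead=$ remaining=[$]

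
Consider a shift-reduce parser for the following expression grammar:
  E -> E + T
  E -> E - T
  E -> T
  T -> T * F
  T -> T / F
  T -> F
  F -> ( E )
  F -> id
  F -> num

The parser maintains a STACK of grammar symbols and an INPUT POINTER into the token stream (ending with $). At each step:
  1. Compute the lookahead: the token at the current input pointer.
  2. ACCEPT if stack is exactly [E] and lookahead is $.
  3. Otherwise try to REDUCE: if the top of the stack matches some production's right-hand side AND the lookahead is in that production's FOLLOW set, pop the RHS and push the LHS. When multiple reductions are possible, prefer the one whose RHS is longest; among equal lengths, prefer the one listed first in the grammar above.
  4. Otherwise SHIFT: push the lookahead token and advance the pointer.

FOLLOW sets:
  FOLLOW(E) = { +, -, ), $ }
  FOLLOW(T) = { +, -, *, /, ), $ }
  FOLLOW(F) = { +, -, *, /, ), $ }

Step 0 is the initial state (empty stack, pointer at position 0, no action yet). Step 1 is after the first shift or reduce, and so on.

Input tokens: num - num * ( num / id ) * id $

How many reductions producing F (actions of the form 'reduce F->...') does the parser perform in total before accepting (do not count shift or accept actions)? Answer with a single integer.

Step 1: shift num. Stack=[num] ptr=1 lookahead=- remaining=[- num * ( num / id ) * id $]
Step 2: reduce F->num. Stack=[F] ptr=1 lookahead=- remaining=[- num * ( num / id ) * id $]
Step 3: reduce T->F. Stack=[T] ptr=1 lookahead=- remaining=[- num * ( num / id ) * id $]
Step 4: reduce E->T. Stack=[E] ptr=1 lookahead=- remaining=[- num * ( num / id ) * id $]
Step 5: shift -. Stack=[E -] ptr=2 lookahead=num remaining=[num * ( num / id ) * id $]
Step 6: shift num. Stack=[E - num] ptr=3 lookahead=* remaining=[* ( num / id ) * id $]
Step 7: reduce F->num. Stack=[E - F] ptr=3 lookahead=* remaining=[* ( num / id ) * id $]
Step 8: reduce T->F. Stack=[E - T] ptr=3 lookahead=* remaining=[* ( num / id ) * id $]
Step 9: shift *. Stack=[E - T *] ptr=4 lookahead=( remaining=[( num / id ) * id $]
Step 10: shift (. Stack=[E - T * (] ptr=5 lookahead=num remaining=[num / id ) * id $]
Step 11: shift num. Stack=[E - T * ( num] ptr=6 lookahead=/ remaining=[/ id ) * id $]
Step 12: reduce F->num. Stack=[E - T * ( F] ptr=6 lookahead=/ remaining=[/ id ) * id $]
Step 13: reduce T->F. Stack=[E - T * ( T] ptr=6 lookahead=/ remaining=[/ id ) * id $]
Step 14: shift /. Stack=[E - T * ( T /] ptr=7 lookahead=id remaining=[id ) * id $]
Step 15: shift id. Stack=[E - T * ( T / id] ptr=8 lookahead=) remaining=[) * id $]
Step 16: reduce F->id. Stack=[E - T * ( T / F] ptr=8 lookahead=) remaining=[) * id $]
Step 17: reduce T->T / F. Stack=[E - T * ( T] ptr=8 lookahead=) remaining=[) * id $]
Step 18: reduce E->T. Stack=[E - T * ( E] ptr=8 lookahead=) remaining=[) * id $]
Step 19: shift ). Stack=[E - T * ( E )] ptr=9 lookahead=* remaining=[* id $]
Step 20: reduce F->( E ). Stack=[E - T * F] ptr=9 lookahead=* remaining=[* id $]
Step 21: reduce T->T * F. Stack=[E - T] ptr=9 lookahead=* remaining=[* id $]
Step 22: shift *. Stack=[E - T *] ptr=10 lookahead=id remaining=[id $]
Step 23: shift id. Stack=[E - T * id] ptr=11 lookahead=$ remaining=[$]
Step 24: reduce F->id. Stack=[E - T * F] ptr=11 lookahead=$ remaining=[$]
Step 25: reduce T->T * F. Stack=[E - T] ptr=11 lookahead=$ remaining=[$]
Step 26: reduce E->E - T. Stack=[E] ptr=11 lookahead=$ remaining=[$]
Step 27: accept. Stack=[E] ptr=11 lookahead=$ remaining=[$]

Answer: 6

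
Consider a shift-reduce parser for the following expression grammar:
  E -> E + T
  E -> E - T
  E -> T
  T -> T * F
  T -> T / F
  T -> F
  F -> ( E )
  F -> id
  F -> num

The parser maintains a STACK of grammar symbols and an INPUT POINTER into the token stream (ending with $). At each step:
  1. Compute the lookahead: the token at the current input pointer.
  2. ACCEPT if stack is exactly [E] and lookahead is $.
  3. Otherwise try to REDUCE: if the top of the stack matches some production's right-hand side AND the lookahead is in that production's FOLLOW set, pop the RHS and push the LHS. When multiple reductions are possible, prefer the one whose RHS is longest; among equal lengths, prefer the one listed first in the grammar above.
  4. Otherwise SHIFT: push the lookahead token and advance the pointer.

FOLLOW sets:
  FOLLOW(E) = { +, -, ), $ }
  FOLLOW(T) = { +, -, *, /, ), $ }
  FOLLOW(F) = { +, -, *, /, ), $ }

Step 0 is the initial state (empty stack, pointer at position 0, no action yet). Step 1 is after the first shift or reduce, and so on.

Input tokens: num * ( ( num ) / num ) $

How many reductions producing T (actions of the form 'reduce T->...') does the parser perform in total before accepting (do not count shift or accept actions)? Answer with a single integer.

Step 1: shift num. Stack=[num] ptr=1 lookahead=* remaining=[* ( ( num ) / num ) $]
Step 2: reduce F->num. Stack=[F] ptr=1 lookahead=* remaining=[* ( ( num ) / num ) $]
Step 3: reduce T->F. Stack=[T] ptr=1 lookahead=* remaining=[* ( ( num ) / num ) $]
Step 4: shift *. Stack=[T *] ptr=2 lookahead=( remaining=[( ( num ) / num ) $]
Step 5: shift (. Stack=[T * (] ptr=3 lookahead=( remaining=[( num ) / num ) $]
Step 6: shift (. Stack=[T * ( (] ptr=4 lookahead=num remaining=[num ) / num ) $]
Step 7: shift num. Stack=[T * ( ( num] ptr=5 lookahead=) remaining=[) / num ) $]
Step 8: reduce F->num. Stack=[T * ( ( F] ptr=5 lookahead=) remaining=[) / num ) $]
Step 9: reduce T->F. Stack=[T * ( ( T] ptr=5 lookahead=) remaining=[) / num ) $]
Step 10: reduce E->T. Stack=[T * ( ( E] ptr=5 lookahead=) remaining=[) / num ) $]
Step 11: shift ). Stack=[T * ( ( E )] ptr=6 lookahead=/ remaining=[/ num ) $]
Step 12: reduce F->( E ). Stack=[T * ( F] ptr=6 lookahead=/ remaining=[/ num ) $]
Step 13: reduce T->F. Stack=[T * ( T] ptr=6 lookahead=/ remaining=[/ num ) $]
Step 14: shift /. Stack=[T * ( T /] ptr=7 lookahead=num remaining=[num ) $]
Step 15: shift num. Stack=[T * ( T / num] ptr=8 lookahead=) remaining=[) $]
Step 16: reduce F->num. Stack=[T * ( T / F] ptr=8 lookahead=) remaining=[) $]
Step 17: reduce T->T / F. Stack=[T * ( T] ptr=8 lookahead=) remaining=[) $]
Step 18: reduce E->T. Stack=[T * ( E] ptr=8 lookahead=) remaining=[) $]
Step 19: shift ). Stack=[T * ( E )] ptr=9 lookahead=$ remaining=[$]
Step 20: reduce F->( E ). Stack=[T * F] ptr=9 lookahead=$ remaining=[$]
Step 21: reduce T->T * F. Stack=[T] ptr=9 lookahead=$ remaining=[$]
Step 22: reduce E->T. Stack=[E] ptr=9 lookahead=$ remaining=[$]
Step 23: accept. Stack=[E] ptr=9 lookahead=$ remaining=[$]

Answer: 5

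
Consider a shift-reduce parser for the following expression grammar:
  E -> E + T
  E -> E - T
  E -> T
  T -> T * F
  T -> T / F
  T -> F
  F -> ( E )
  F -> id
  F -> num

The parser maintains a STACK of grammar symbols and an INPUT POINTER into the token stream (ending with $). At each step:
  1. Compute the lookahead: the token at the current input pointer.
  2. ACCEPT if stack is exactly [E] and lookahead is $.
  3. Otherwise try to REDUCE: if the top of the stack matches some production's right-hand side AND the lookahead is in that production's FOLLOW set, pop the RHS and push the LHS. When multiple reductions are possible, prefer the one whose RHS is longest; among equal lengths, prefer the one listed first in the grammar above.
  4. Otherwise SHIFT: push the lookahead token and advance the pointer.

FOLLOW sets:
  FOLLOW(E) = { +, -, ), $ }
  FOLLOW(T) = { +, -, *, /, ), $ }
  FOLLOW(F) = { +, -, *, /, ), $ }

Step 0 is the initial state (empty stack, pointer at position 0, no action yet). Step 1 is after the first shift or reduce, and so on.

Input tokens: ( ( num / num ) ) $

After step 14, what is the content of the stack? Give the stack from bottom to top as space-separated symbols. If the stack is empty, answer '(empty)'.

Answer: ( E

Derivation:
Step 1: shift (. Stack=[(] ptr=1 lookahead=( remaining=[( num / num ) ) $]
Step 2: shift (. Stack=[( (] ptr=2 lookahead=num remaining=[num / num ) ) $]
Step 3: shift num. Stack=[( ( num] ptr=3 lookahead=/ remaining=[/ num ) ) $]
Step 4: reduce F->num. Stack=[( ( F] ptr=3 lookahead=/ remaining=[/ num ) ) $]
Step 5: reduce T->F. Stack=[( ( T] ptr=3 lookahead=/ remaining=[/ num ) ) $]
Step 6: shift /. Stack=[( ( T /] ptr=4 lookahead=num remaining=[num ) ) $]
Step 7: shift num. Stack=[( ( T / num] ptr=5 lookahead=) remaining=[) ) $]
Step 8: reduce F->num. Stack=[( ( T / F] ptr=5 lookahead=) remaining=[) ) $]
Step 9: reduce T->T / F. Stack=[( ( T] ptr=5 lookahead=) remaining=[) ) $]
Step 10: reduce E->T. Stack=[( ( E] ptr=5 lookahead=) remaining=[) ) $]
Step 11: shift ). Stack=[( ( E )] ptr=6 lookahead=) remaining=[) $]
Step 12: reduce F->( E ). Stack=[( F] ptr=6 lookahead=) remaining=[) $]
Step 13: reduce T->F. Stack=[( T] ptr=6 lookahead=) remaining=[) $]
Step 14: reduce E->T. Stack=[( E] ptr=6 lookahead=) remaining=[) $]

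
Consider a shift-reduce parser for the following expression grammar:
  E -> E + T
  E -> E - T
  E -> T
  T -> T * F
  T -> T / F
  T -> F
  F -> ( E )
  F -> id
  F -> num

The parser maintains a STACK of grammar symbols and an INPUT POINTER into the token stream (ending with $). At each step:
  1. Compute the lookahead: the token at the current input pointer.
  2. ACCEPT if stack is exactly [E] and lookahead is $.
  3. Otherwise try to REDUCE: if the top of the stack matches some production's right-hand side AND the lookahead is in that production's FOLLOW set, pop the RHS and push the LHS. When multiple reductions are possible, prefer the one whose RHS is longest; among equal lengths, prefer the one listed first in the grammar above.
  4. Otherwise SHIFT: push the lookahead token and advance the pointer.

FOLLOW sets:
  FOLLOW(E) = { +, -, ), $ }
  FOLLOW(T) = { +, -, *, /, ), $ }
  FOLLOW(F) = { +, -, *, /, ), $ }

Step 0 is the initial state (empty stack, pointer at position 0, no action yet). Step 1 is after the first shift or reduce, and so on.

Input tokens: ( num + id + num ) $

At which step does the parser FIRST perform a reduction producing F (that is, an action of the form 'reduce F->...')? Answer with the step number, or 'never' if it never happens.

Answer: 3

Derivation:
Step 1: shift (. Stack=[(] ptr=1 lookahead=num remaining=[num + id + num ) $]
Step 2: shift num. Stack=[( num] ptr=2 lookahead=+ remaining=[+ id + num ) $]
Step 3: reduce F->num. Stack=[( F] ptr=2 lookahead=+ remaining=[+ id + num ) $]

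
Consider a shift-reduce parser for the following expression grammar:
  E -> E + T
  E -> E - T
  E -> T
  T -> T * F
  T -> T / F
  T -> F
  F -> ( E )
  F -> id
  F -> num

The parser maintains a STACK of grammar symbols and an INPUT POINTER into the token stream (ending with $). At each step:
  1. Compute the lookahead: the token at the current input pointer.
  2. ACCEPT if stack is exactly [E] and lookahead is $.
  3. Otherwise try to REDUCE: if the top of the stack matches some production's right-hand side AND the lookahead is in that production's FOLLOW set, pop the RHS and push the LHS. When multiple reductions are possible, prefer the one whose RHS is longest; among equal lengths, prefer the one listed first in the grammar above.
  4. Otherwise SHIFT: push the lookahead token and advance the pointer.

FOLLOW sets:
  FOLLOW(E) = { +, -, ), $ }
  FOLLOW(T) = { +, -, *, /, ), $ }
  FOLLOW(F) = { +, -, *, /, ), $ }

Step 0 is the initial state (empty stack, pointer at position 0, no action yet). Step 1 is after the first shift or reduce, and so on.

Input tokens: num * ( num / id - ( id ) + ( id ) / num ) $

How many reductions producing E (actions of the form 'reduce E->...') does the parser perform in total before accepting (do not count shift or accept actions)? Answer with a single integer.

Step 1: shift num. Stack=[num] ptr=1 lookahead=* remaining=[* ( num / id - ( id ) + ( id ) / num ) $]
Step 2: reduce F->num. Stack=[F] ptr=1 lookahead=* remaining=[* ( num / id - ( id ) + ( id ) / num ) $]
Step 3: reduce T->F. Stack=[T] ptr=1 lookahead=* remaining=[* ( num / id - ( id ) + ( id ) / num ) $]
Step 4: shift *. Stack=[T *] ptr=2 lookahead=( remaining=[( num / id - ( id ) + ( id ) / num ) $]
Step 5: shift (. Stack=[T * (] ptr=3 lookahead=num remaining=[num / id - ( id ) + ( id ) / num ) $]
Step 6: shift num. Stack=[T * ( num] ptr=4 lookahead=/ remaining=[/ id - ( id ) + ( id ) / num ) $]
Step 7: reduce F->num. Stack=[T * ( F] ptr=4 lookahead=/ remaining=[/ id - ( id ) + ( id ) / num ) $]
Step 8: reduce T->F. Stack=[T * ( T] ptr=4 lookahead=/ remaining=[/ id - ( id ) + ( id ) / num ) $]
Step 9: shift /. Stack=[T * ( T /] ptr=5 lookahead=id remaining=[id - ( id ) + ( id ) / num ) $]
Step 10: shift id. Stack=[T * ( T / id] ptr=6 lookahead=- remaining=[- ( id ) + ( id ) / num ) $]
Step 11: reduce F->id. Stack=[T * ( T / F] ptr=6 lookahead=- remaining=[- ( id ) + ( id ) / num ) $]
Step 12: reduce T->T / F. Stack=[T * ( T] ptr=6 lookahead=- remaining=[- ( id ) + ( id ) / num ) $]
Step 13: reduce E->T. Stack=[T * ( E] ptr=6 lookahead=- remaining=[- ( id ) + ( id ) / num ) $]
Step 14: shift -. Stack=[T * ( E -] ptr=7 lookahead=( remaining=[( id ) + ( id ) / num ) $]
Step 15: shift (. Stack=[T * ( E - (] ptr=8 lookahead=id remaining=[id ) + ( id ) / num ) $]
Step 16: shift id. Stack=[T * ( E - ( id] ptr=9 lookahead=) remaining=[) + ( id ) / num ) $]
Step 17: reduce F->id. Stack=[T * ( E - ( F] ptr=9 lookahead=) remaining=[) + ( id ) / num ) $]
Step 18: reduce T->F. Stack=[T * ( E - ( T] ptr=9 lookahead=) remaining=[) + ( id ) / num ) $]
Step 19: reduce E->T. Stack=[T * ( E - ( E] ptr=9 lookahead=) remaining=[) + ( id ) / num ) $]
Step 20: shift ). Stack=[T * ( E - ( E )] ptr=10 lookahead=+ remaining=[+ ( id ) / num ) $]
Step 21: reduce F->( E ). Stack=[T * ( E - F] ptr=10 lookahead=+ remaining=[+ ( id ) / num ) $]
Step 22: reduce T->F. Stack=[T * ( E - T] ptr=10 lookahead=+ remaining=[+ ( id ) / num ) $]
Step 23: reduce E->E - T. Stack=[T * ( E] ptr=10 lookahead=+ remaining=[+ ( id ) / num ) $]
Step 24: shift +. Stack=[T * ( E +] ptr=11 lookahead=( remaining=[( id ) / num ) $]
Step 25: shift (. Stack=[T * ( E + (] ptr=12 lookahead=id remaining=[id ) / num ) $]
Step 26: shift id. Stack=[T * ( E + ( id] ptr=13 lookahead=) remaining=[) / num ) $]
Step 27: reduce F->id. Stack=[T * ( E + ( F] ptr=13 lookahead=) remaining=[) / num ) $]
Step 28: reduce T->F. Stack=[T * ( E + ( T] ptr=13 lookahead=) remaining=[) / num ) $]
Step 29: reduce E->T. Stack=[T * ( E + ( E] ptr=13 lookahead=) remaining=[) / num ) $]
Step 30: shift ). Stack=[T * ( E + ( E )] ptr=14 lookahead=/ remaining=[/ num ) $]
Step 31: reduce F->( E ). Stack=[T * ( E + F] ptr=14 lookahead=/ remaining=[/ num ) $]
Step 32: reduce T->F. Stack=[T * ( E + T] ptr=14 lookahead=/ remaining=[/ num ) $]
Step 33: shift /. Stack=[T * ( E + T /] ptr=15 lookahead=num remaining=[num ) $]
Step 34: shift num. Stack=[T * ( E + T / num] ptr=16 lookahead=) remaining=[) $]
Step 35: reduce F->num. Stack=[T * ( E + T / F] ptr=16 lookahead=) remaining=[) $]
Step 36: reduce T->T / F. Stack=[T * ( E + T] ptr=16 lookahead=) remaining=[) $]
Step 37: reduce E->E + T. Stack=[T * ( E] ptr=16 lookahead=) remaining=[) $]
Step 38: shift ). Stack=[T * ( E )] ptr=17 lookahead=$ remaining=[$]
Step 39: reduce F->( E ). Stack=[T * F] ptr=17 lookahead=$ remaining=[$]
Step 40: reduce T->T * F. Stack=[T] ptr=17 lookahead=$ remaining=[$]
Step 41: reduce E->T. Stack=[E] ptr=17 lookahead=$ remaining=[$]
Step 42: accept. Stack=[E] ptr=17 lookahead=$ remaining=[$]

Answer: 6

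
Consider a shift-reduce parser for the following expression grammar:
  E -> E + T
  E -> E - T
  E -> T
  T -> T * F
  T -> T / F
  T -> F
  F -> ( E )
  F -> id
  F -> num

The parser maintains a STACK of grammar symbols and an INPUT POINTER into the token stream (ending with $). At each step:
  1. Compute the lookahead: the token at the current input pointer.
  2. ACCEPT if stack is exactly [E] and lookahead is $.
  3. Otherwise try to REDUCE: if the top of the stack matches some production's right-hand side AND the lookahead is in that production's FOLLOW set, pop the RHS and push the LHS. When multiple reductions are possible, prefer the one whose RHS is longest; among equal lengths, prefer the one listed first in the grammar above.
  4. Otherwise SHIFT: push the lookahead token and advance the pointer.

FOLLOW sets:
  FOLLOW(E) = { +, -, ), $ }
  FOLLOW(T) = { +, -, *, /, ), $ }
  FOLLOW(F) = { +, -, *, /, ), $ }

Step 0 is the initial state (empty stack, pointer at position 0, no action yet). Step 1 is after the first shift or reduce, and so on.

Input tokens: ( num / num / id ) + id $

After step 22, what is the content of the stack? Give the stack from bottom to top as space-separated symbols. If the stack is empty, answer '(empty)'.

Answer: E

Derivation:
Step 1: shift (. Stack=[(] ptr=1 lookahead=num remaining=[num / num / id ) + id $]
Step 2: shift num. Stack=[( num] ptr=2 lookahead=/ remaining=[/ num / id ) + id $]
Step 3: reduce F->num. Stack=[( F] ptr=2 lookahead=/ remaining=[/ num / id ) + id $]
Step 4: reduce T->F. Stack=[( T] ptr=2 lookahead=/ remaining=[/ num / id ) + id $]
Step 5: shift /. Stack=[( T /] ptr=3 lookahead=num remaining=[num / id ) + id $]
Step 6: shift num. Stack=[( T / num] ptr=4 lookahead=/ remaining=[/ id ) + id $]
Step 7: reduce F->num. Stack=[( T / F] ptr=4 lookahead=/ remaining=[/ id ) + id $]
Step 8: reduce T->T / F. Stack=[( T] ptr=4 lookahead=/ remaining=[/ id ) + id $]
Step 9: shift /. Stack=[( T /] ptr=5 lookahead=id remaining=[id ) + id $]
Step 10: shift id. Stack=[( T / id] ptr=6 lookahead=) remaining=[) + id $]
Step 11: reduce F->id. Stack=[( T / F] ptr=6 lookahead=) remaining=[) + id $]
Step 12: reduce T->T / F. Stack=[( T] ptr=6 lookahead=) remaining=[) + id $]
Step 13: reduce E->T. Stack=[( E] ptr=6 lookahead=) remaining=[) + id $]
Step 14: shift ). Stack=[( E )] ptr=7 lookahead=+ remaining=[+ id $]
Step 15: reduce F->( E ). Stack=[F] ptr=7 lookahead=+ remaining=[+ id $]
Step 16: reduce T->F. Stack=[T] ptr=7 lookahead=+ remaining=[+ id $]
Step 17: reduce E->T. Stack=[E] ptr=7 lookahead=+ remaining=[+ id $]
Step 18: shift +. Stack=[E +] ptr=8 lookahead=id remaining=[id $]
Step 19: shift id. Stack=[E + id] ptr=9 lookahead=$ remaining=[$]
Step 20: reduce F->id. Stack=[E + F] ptr=9 lookahead=$ remaining=[$]
Step 21: reduce T->F. Stack=[E + T] ptr=9 lookahead=$ remaining=[$]
Step 22: reduce E->E + T. Stack=[E] ptr=9 lookahead=$ remaining=[$]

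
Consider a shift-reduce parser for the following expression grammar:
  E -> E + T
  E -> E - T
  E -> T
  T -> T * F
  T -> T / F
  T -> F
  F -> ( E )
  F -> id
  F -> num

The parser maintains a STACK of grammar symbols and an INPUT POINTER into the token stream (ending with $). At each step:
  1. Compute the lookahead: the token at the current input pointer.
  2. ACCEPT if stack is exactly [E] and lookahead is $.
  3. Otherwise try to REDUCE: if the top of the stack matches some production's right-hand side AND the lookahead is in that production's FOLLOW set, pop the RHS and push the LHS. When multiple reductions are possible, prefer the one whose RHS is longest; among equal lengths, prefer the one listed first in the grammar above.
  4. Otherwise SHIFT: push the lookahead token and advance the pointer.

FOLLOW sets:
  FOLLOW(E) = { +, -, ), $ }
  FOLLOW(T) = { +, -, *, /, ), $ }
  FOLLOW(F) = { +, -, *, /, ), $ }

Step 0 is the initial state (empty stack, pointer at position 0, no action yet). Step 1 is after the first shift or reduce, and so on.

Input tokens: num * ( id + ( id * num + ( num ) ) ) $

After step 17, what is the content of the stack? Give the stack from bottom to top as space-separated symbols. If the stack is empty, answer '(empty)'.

Answer: T * ( E + ( T * F

Derivation:
Step 1: shift num. Stack=[num] ptr=1 lookahead=* remaining=[* ( id + ( id * num + ( num ) ) ) $]
Step 2: reduce F->num. Stack=[F] ptr=1 lookahead=* remaining=[* ( id + ( id * num + ( num ) ) ) $]
Step 3: reduce T->F. Stack=[T] ptr=1 lookahead=* remaining=[* ( id + ( id * num + ( num ) ) ) $]
Step 4: shift *. Stack=[T *] ptr=2 lookahead=( remaining=[( id + ( id * num + ( num ) ) ) $]
Step 5: shift (. Stack=[T * (] ptr=3 lookahead=id remaining=[id + ( id * num + ( num ) ) ) $]
Step 6: shift id. Stack=[T * ( id] ptr=4 lookahead=+ remaining=[+ ( id * num + ( num ) ) ) $]
Step 7: reduce F->id. Stack=[T * ( F] ptr=4 lookahead=+ remaining=[+ ( id * num + ( num ) ) ) $]
Step 8: reduce T->F. Stack=[T * ( T] ptr=4 lookahead=+ remaining=[+ ( id * num + ( num ) ) ) $]
Step 9: reduce E->T. Stack=[T * ( E] ptr=4 lookahead=+ remaining=[+ ( id * num + ( num ) ) ) $]
Step 10: shift +. Stack=[T * ( E +] ptr=5 lookahead=( remaining=[( id * num + ( num ) ) ) $]
Step 11: shift (. Stack=[T * ( E + (] ptr=6 lookahead=id remaining=[id * num + ( num ) ) ) $]
Step 12: shift id. Stack=[T * ( E + ( id] ptr=7 lookahead=* remaining=[* num + ( num ) ) ) $]
Step 13: reduce F->id. Stack=[T * ( E + ( F] ptr=7 lookahead=* remaining=[* num + ( num ) ) ) $]
Step 14: reduce T->F. Stack=[T * ( E + ( T] ptr=7 lookahead=* remaining=[* num + ( num ) ) ) $]
Step 15: shift *. Stack=[T * ( E + ( T *] ptr=8 lookahead=num remaining=[num + ( num ) ) ) $]
Step 16: shift num. Stack=[T * ( E + ( T * num] ptr=9 lookahead=+ remaining=[+ ( num ) ) ) $]
Step 17: reduce F->num. Stack=[T * ( E + ( T * F] ptr=9 lookahead=+ remaining=[+ ( num ) ) ) $]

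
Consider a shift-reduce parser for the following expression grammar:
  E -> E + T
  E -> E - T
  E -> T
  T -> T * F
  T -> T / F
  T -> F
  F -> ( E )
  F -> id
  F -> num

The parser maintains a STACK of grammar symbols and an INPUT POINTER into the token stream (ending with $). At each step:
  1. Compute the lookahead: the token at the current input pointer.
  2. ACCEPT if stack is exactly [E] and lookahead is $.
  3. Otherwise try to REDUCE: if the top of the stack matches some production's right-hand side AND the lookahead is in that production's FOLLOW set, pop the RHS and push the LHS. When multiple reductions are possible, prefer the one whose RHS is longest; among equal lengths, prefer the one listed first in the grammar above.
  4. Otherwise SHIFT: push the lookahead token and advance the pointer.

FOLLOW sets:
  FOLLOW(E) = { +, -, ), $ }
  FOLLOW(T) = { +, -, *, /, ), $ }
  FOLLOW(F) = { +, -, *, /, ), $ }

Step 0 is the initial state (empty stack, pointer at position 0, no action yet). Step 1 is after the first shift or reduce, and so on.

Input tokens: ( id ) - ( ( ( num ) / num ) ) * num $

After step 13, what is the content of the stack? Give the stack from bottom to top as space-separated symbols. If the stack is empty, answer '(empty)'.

Step 1: shift (. Stack=[(] ptr=1 lookahead=id remaining=[id ) - ( ( ( num ) / num ) ) * num $]
Step 2: shift id. Stack=[( id] ptr=2 lookahead=) remaining=[) - ( ( ( num ) / num ) ) * num $]
Step 3: reduce F->id. Stack=[( F] ptr=2 lookahead=) remaining=[) - ( ( ( num ) / num ) ) * num $]
Step 4: reduce T->F. Stack=[( T] ptr=2 lookahead=) remaining=[) - ( ( ( num ) / num ) ) * num $]
Step 5: reduce E->T. Stack=[( E] ptr=2 lookahead=) remaining=[) - ( ( ( num ) / num ) ) * num $]
Step 6: shift ). Stack=[( E )] ptr=3 lookahead=- remaining=[- ( ( ( num ) / num ) ) * num $]
Step 7: reduce F->( E ). Stack=[F] ptr=3 lookahead=- remaining=[- ( ( ( num ) / num ) ) * num $]
Step 8: reduce T->F. Stack=[T] ptr=3 lookahead=- remaining=[- ( ( ( num ) / num ) ) * num $]
Step 9: reduce E->T. Stack=[E] ptr=3 lookahead=- remaining=[- ( ( ( num ) / num ) ) * num $]
Step 10: shift -. Stack=[E -] ptr=4 lookahead=( remaining=[( ( ( num ) / num ) ) * num $]
Step 11: shift (. Stack=[E - (] ptr=5 lookahead=( remaining=[( ( num ) / num ) ) * num $]
Step 12: shift (. Stack=[E - ( (] ptr=6 lookahead=( remaining=[( num ) / num ) ) * num $]
Step 13: shift (. Stack=[E - ( ( (] ptr=7 lookahead=num remaining=[num ) / num ) ) * num $]

Answer: E - ( ( (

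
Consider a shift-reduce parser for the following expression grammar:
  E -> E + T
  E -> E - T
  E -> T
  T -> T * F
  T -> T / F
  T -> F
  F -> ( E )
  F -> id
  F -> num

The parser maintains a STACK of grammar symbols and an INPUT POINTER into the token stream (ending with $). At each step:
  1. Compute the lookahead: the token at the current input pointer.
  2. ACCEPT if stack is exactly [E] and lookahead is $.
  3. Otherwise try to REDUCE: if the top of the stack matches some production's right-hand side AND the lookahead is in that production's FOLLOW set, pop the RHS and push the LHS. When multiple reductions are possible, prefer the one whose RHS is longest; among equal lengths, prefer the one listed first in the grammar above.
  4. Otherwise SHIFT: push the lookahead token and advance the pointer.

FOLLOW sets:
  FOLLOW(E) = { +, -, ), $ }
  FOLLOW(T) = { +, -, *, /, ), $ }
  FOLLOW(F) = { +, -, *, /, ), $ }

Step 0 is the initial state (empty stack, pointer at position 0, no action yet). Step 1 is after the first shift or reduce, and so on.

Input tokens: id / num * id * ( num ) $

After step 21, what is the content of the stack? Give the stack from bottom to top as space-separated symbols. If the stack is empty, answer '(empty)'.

Step 1: shift id. Stack=[id] ptr=1 lookahead=/ remaining=[/ num * id * ( num ) $]
Step 2: reduce F->id. Stack=[F] ptr=1 lookahead=/ remaining=[/ num * id * ( num ) $]
Step 3: reduce T->F. Stack=[T] ptr=1 lookahead=/ remaining=[/ num * id * ( num ) $]
Step 4: shift /. Stack=[T /] ptr=2 lookahead=num remaining=[num * id * ( num ) $]
Step 5: shift num. Stack=[T / num] ptr=3 lookahead=* remaining=[* id * ( num ) $]
Step 6: reduce F->num. Stack=[T / F] ptr=3 lookahead=* remaining=[* id * ( num ) $]
Step 7: reduce T->T / F. Stack=[T] ptr=3 lookahead=* remaining=[* id * ( num ) $]
Step 8: shift *. Stack=[T *] ptr=4 lookahead=id remaining=[id * ( num ) $]
Step 9: shift id. Stack=[T * id] ptr=5 lookahead=* remaining=[* ( num ) $]
Step 10: reduce F->id. Stack=[T * F] ptr=5 lookahead=* remaining=[* ( num ) $]
Step 11: reduce T->T * F. Stack=[T] ptr=5 lookahead=* remaining=[* ( num ) $]
Step 12: shift *. Stack=[T *] ptr=6 lookahead=( remaining=[( num ) $]
Step 13: shift (. Stack=[T * (] ptr=7 lookahead=num remaining=[num ) $]
Step 14: shift num. Stack=[T * ( num] ptr=8 lookahead=) remaining=[) $]
Step 15: reduce F->num. Stack=[T * ( F] ptr=8 lookahead=) remaining=[) $]
Step 16: reduce T->F. Stack=[T * ( T] ptr=8 lookahead=) remaining=[) $]
Step 17: reduce E->T. Stack=[T * ( E] ptr=8 lookahead=) remaining=[) $]
Step 18: shift ). Stack=[T * ( E )] ptr=9 lookahead=$ remaining=[$]
Step 19: reduce F->( E ). Stack=[T * F] ptr=9 lookahead=$ remaining=[$]
Step 20: reduce T->T * F. Stack=[T] ptr=9 lookahead=$ remaining=[$]
Step 21: reduce E->T. Stack=[E] ptr=9 lookahead=$ remaining=[$]

Answer: E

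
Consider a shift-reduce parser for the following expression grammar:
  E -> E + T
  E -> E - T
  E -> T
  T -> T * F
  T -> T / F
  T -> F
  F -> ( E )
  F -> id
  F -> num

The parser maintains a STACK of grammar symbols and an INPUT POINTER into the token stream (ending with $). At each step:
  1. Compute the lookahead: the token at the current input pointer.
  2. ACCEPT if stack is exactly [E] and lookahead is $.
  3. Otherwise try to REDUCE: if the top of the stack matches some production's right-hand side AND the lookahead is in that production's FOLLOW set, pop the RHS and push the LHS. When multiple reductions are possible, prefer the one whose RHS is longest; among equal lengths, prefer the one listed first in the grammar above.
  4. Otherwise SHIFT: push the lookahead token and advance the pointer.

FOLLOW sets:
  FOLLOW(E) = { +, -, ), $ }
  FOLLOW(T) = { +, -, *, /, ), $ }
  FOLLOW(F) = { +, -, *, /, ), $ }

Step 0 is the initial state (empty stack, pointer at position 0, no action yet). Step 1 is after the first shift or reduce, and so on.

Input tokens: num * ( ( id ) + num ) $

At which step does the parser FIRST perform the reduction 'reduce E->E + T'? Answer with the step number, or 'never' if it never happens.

Step 1: shift num. Stack=[num] ptr=1 lookahead=* remaining=[* ( ( id ) + num ) $]
Step 2: reduce F->num. Stack=[F] ptr=1 lookahead=* remaining=[* ( ( id ) + num ) $]
Step 3: reduce T->F. Stack=[T] ptr=1 lookahead=* remaining=[* ( ( id ) + num ) $]
Step 4: shift *. Stack=[T *] ptr=2 lookahead=( remaining=[( ( id ) + num ) $]
Step 5: shift (. Stack=[T * (] ptr=3 lookahead=( remaining=[( id ) + num ) $]
Step 6: shift (. Stack=[T * ( (] ptr=4 lookahead=id remaining=[id ) + num ) $]
Step 7: shift id. Stack=[T * ( ( id] ptr=5 lookahead=) remaining=[) + num ) $]
Step 8: reduce F->id. Stack=[T * ( ( F] ptr=5 lookahead=) remaining=[) + num ) $]
Step 9: reduce T->F. Stack=[T * ( ( T] ptr=5 lookahead=) remaining=[) + num ) $]
Step 10: reduce E->T. Stack=[T * ( ( E] ptr=5 lookahead=) remaining=[) + num ) $]
Step 11: shift ). Stack=[T * ( ( E )] ptr=6 lookahead=+ remaining=[+ num ) $]
Step 12: reduce F->( E ). Stack=[T * ( F] ptr=6 lookahead=+ remaining=[+ num ) $]
Step 13: reduce T->F. Stack=[T * ( T] ptr=6 lookahead=+ remaining=[+ num ) $]
Step 14: reduce E->T. Stack=[T * ( E] ptr=6 lookahead=+ remaining=[+ num ) $]
Step 15: shift +. Stack=[T * ( E +] ptr=7 lookahead=num remaining=[num ) $]
Step 16: shift num. Stack=[T * ( E + num] ptr=8 lookahead=) remaining=[) $]
Step 17: reduce F->num. Stack=[T * ( E + F] ptr=8 lookahead=) remaining=[) $]
Step 18: reduce T->F. Stack=[T * ( E + T] ptr=8 lookahead=) remaining=[) $]
Step 19: reduce E->E + T. Stack=[T * ( E] ptr=8 lookahead=) remaining=[) $]

Answer: 19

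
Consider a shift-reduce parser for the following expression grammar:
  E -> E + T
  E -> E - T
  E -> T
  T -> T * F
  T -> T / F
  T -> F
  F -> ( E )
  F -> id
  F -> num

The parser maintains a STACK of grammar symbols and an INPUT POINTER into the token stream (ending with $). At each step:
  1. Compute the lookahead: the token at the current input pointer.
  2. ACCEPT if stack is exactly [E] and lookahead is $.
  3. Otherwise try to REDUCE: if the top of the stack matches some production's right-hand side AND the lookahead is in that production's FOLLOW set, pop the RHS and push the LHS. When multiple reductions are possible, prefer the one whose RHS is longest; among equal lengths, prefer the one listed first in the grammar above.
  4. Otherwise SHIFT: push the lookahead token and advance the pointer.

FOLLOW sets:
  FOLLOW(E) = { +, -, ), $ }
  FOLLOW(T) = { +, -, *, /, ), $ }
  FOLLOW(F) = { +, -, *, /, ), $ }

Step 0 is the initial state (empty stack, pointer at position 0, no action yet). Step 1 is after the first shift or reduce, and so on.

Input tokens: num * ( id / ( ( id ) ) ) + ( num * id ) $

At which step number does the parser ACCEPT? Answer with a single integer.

Step 1: shift num. Stack=[num] ptr=1 lookahead=* remaining=[* ( id / ( ( id ) ) ) + ( num * id ) $]
Step 2: reduce F->num. Stack=[F] ptr=1 lookahead=* remaining=[* ( id / ( ( id ) ) ) + ( num * id ) $]
Step 3: reduce T->F. Stack=[T] ptr=1 lookahead=* remaining=[* ( id / ( ( id ) ) ) + ( num * id ) $]
Step 4: shift *. Stack=[T *] ptr=2 lookahead=( remaining=[( id / ( ( id ) ) ) + ( num * id ) $]
Step 5: shift (. Stack=[T * (] ptr=3 lookahead=id remaining=[id / ( ( id ) ) ) + ( num * id ) $]
Step 6: shift id. Stack=[T * ( id] ptr=4 lookahead=/ remaining=[/ ( ( id ) ) ) + ( num * id ) $]
Step 7: reduce F->id. Stack=[T * ( F] ptr=4 lookahead=/ remaining=[/ ( ( id ) ) ) + ( num * id ) $]
Step 8: reduce T->F. Stack=[T * ( T] ptr=4 lookahead=/ remaining=[/ ( ( id ) ) ) + ( num * id ) $]
Step 9: shift /. Stack=[T * ( T /] ptr=5 lookahead=( remaining=[( ( id ) ) ) + ( num * id ) $]
Step 10: shift (. Stack=[T * ( T / (] ptr=6 lookahead=( remaining=[( id ) ) ) + ( num * id ) $]
Step 11: shift (. Stack=[T * ( T / ( (] ptr=7 lookahead=id remaining=[id ) ) ) + ( num * id ) $]
Step 12: shift id. Stack=[T * ( T / ( ( id] ptr=8 lookahead=) remaining=[) ) ) + ( num * id ) $]
Step 13: reduce F->id. Stack=[T * ( T / ( ( F] ptr=8 lookahead=) remaining=[) ) ) + ( num * id ) $]
Step 14: reduce T->F. Stack=[T * ( T / ( ( T] ptr=8 lookahead=) remaining=[) ) ) + ( num * id ) $]
Step 15: reduce E->T. Stack=[T * ( T / ( ( E] ptr=8 lookahead=) remaining=[) ) ) + ( num * id ) $]
Step 16: shift ). Stack=[T * ( T / ( ( E )] ptr=9 lookahead=) remaining=[) ) + ( num * id ) $]
Step 17: reduce F->( E ). Stack=[T * ( T / ( F] ptr=9 lookahead=) remaining=[) ) + ( num * id ) $]
Step 18: reduce T->F. Stack=[T * ( T / ( T] ptr=9 lookahead=) remaining=[) ) + ( num * id ) $]
Step 19: reduce E->T. Stack=[T * ( T / ( E] ptr=9 lookahead=) remaining=[) ) + ( num * id ) $]
Step 20: shift ). Stack=[T * ( T / ( E )] ptr=10 lookahead=) remaining=[) + ( num * id ) $]
Step 21: reduce F->( E ). Stack=[T * ( T / F] ptr=10 lookahead=) remaining=[) + ( num * id ) $]
Step 22: reduce T->T / F. Stack=[T * ( T] ptr=10 lookahead=) remaining=[) + ( num * id ) $]
Step 23: reduce E->T. Stack=[T * ( E] ptr=10 lookahead=) remaining=[) + ( num * id ) $]
Step 24: shift ). Stack=[T * ( E )] ptr=11 lookahead=+ remaining=[+ ( num * id ) $]
Step 25: reduce F->( E ). Stack=[T * F] ptr=11 lookahead=+ remaining=[+ ( num * id ) $]
Step 26: reduce T->T * F. Stack=[T] ptr=11 lookahead=+ remaining=[+ ( num * id ) $]
Step 27: reduce E->T. Stack=[E] ptr=11 lookahead=+ remaining=[+ ( num * id ) $]
Step 28: shift +. Stack=[E +] ptr=12 lookahead=( remaining=[( num * id ) $]
Step 29: shift (. Stack=[E + (] ptr=13 lookahead=num remaining=[num * id ) $]
Step 30: shift num. Stack=[E + ( num] ptr=14 lookahead=* remaining=[* id ) $]
Step 31: reduce F->num. Stack=[E + ( F] ptr=14 lookahead=* remaining=[* id ) $]
Step 32: reduce T->F. Stack=[E + ( T] ptr=14 lookahead=* remaining=[* id ) $]
Step 33: shift *. Stack=[E + ( T *] ptr=15 lookahead=id remaining=[id ) $]
Step 34: shift id. Stack=[E + ( T * id] ptr=16 lookahead=) remaining=[) $]
Step 35: reduce F->id. Stack=[E + ( T * F] ptr=16 lookahead=) remaining=[) $]
Step 36: reduce T->T * F. Stack=[E + ( T] ptr=16 lookahead=) remaining=[) $]
Step 37: reduce E->T. Stack=[E + ( E] ptr=16 lookahead=) remaining=[) $]
Step 38: shift ). Stack=[E + ( E )] ptr=17 lookahead=$ remaining=[$]
Step 39: reduce F->( E ). Stack=[E + F] ptr=17 lookahead=$ remaining=[$]
Step 40: reduce T->F. Stack=[E + T] ptr=17 lookahead=$ remaining=[$]
Step 41: reduce E->E + T. Stack=[E] ptr=17 lookahead=$ remaining=[$]
Step 42: accept. Stack=[E] ptr=17 lookahead=$ remaining=[$]

Answer: 42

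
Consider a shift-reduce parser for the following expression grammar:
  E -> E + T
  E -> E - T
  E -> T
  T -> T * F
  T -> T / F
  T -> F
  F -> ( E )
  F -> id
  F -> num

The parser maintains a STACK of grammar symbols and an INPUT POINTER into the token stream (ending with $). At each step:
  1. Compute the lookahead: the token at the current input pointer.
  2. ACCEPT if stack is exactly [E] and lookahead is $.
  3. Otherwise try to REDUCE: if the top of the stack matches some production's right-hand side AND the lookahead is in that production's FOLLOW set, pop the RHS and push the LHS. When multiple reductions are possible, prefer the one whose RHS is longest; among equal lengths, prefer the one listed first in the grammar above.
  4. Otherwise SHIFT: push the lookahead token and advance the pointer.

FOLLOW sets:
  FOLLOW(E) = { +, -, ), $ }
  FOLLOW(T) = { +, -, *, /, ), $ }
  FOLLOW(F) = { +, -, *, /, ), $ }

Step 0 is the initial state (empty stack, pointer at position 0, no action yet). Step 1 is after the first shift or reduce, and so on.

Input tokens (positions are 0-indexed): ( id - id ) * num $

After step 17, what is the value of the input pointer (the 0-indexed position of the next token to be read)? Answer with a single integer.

Step 1: shift (. Stack=[(] ptr=1 lookahead=id remaining=[id - id ) * num $]
Step 2: shift id. Stack=[( id] ptr=2 lookahead=- remaining=[- id ) * num $]
Step 3: reduce F->id. Stack=[( F] ptr=2 lookahead=- remaining=[- id ) * num $]
Step 4: reduce T->F. Stack=[( T] ptr=2 lookahead=- remaining=[- id ) * num $]
Step 5: reduce E->T. Stack=[( E] ptr=2 lookahead=- remaining=[- id ) * num $]
Step 6: shift -. Stack=[( E -] ptr=3 lookahead=id remaining=[id ) * num $]
Step 7: shift id. Stack=[( E - id] ptr=4 lookahead=) remaining=[) * num $]
Step 8: reduce F->id. Stack=[( E - F] ptr=4 lookahead=) remaining=[) * num $]
Step 9: reduce T->F. Stack=[( E - T] ptr=4 lookahead=) remaining=[) * num $]
Step 10: reduce E->E - T. Stack=[( E] ptr=4 lookahead=) remaining=[) * num $]
Step 11: shift ). Stack=[( E )] ptr=5 lookahead=* remaining=[* num $]
Step 12: reduce F->( E ). Stack=[F] ptr=5 lookahead=* remaining=[* num $]
Step 13: reduce T->F. Stack=[T] ptr=5 lookahead=* remaining=[* num $]
Step 14: shift *. Stack=[T *] ptr=6 lookahead=num remaining=[num $]
Step 15: shift num. Stack=[T * num] ptr=7 lookahead=$ remaining=[$]
Step 16: reduce F->num. Stack=[T * F] ptr=7 lookahead=$ remaining=[$]
Step 17: reduce T->T * F. Stack=[T] ptr=7 lookahead=$ remaining=[$]

Answer: 7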